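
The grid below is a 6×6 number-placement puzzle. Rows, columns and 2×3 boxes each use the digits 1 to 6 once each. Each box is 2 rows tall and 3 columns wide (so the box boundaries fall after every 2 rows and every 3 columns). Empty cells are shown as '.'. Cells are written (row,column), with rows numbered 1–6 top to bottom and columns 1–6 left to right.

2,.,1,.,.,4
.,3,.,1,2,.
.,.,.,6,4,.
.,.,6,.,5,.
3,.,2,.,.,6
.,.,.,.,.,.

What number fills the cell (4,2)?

(2,6) = 5: row 2 has {1,2,3}; col 6 has {4,6}; box has {1,2,4} → only 5 remains.
(5,5) = 1: row 5 has {2,3,6}; col 5 has {2,4,5}; box has {6} → only 1 remains.
(6,5) = 3: row 6 has {}; col 5 has {1,2,4,5}; box has {1,6} → only 3 remains.
(6,6) = 2: row 6 has {3}; col 6 has {4,5,6}; box has {1,3,6} → only 2 remains.
(1,4) = 3: row 1 has {1,2,4}; col 4 has {1,6}; box has {1,2,4,5} → only 3 remains.
(1,5) = 6: row 1 has {1,2,3,4}; col 5 has {1,2,3,4,5}; box has {1,2,3,4,5} → only 6 remains.
(2,3) = 4: row 2 has {1,2,3,5}; col 3 has {1,2,6}; box has {1,2,3} → only 4 remains.
(4,4) = 2: row 4 has {5,6}; col 4 has {1,3,6}; box has {4,5,6} → only 2 remains.
(6,3) = 5: row 6 has {2,3}; col 3 has {1,2,4,6}; box has {2,3} → only 5 remains.
(6,4) = 4: row 6 has {2,3,5}; col 4 has {1,2,3,6}; box has {1,2,3,6} → only 4 remains.
(1,2) = 5: row 1 has {1,2,3,4,6}; col 2 has {3}; box has {1,2,3,4} → only 5 remains.
(2,1) = 6: row 2 has {1,2,3,4,5}; col 1 has {2,3}; box has {1,2,3,4,5} → only 6 remains.
(3,3) = 3: row 3 has {4,6}; col 3 has {1,2,4,5,6}; box has {6} → only 3 remains.
(3,6) = 1: row 3 has {3,4,6}; col 6 has {2,4,5,6}; box has {2,4,5,6} → only 1 remains.
(4,6) = 3: row 4 has {2,5,6}; col 6 has {1,2,4,5,6}; box has {1,2,4,5,6} → only 3 remains.
(5,2) = 4: row 5 has {1,2,3,6}; col 2 has {3,5}; box has {2,3,5} → only 4 remains.
(5,4) = 5: row 5 has {1,2,3,4,6}; col 4 has {1,2,3,4,6}; box has {1,2,3,4,6} → only 5 remains.
(6,1) = 1: row 6 has {2,3,4,5}; col 1 has {2,3,6}; box has {2,3,4,5} → only 1 remains.
(6,2) = 6: row 6 has {1,2,3,4,5}; col 2 has {3,4,5}; box has {1,2,3,4,5} → only 6 remains.
(3,1) = 5: row 3 has {1,3,4,6}; col 1 has {1,2,3,6}; box has {3,6} → only 5 remains.
(3,2) = 2: row 3 has {1,3,4,5,6}; col 2 has {3,4,5,6}; box has {3,5,6} → only 2 remains.
(4,1) = 4: row 4 has {2,3,5,6}; col 1 has {1,2,3,5,6}; box has {2,3,5,6} → only 4 remains.
(4,2) = 1: row 4 has {2,3,4,5,6}; col 2 has {2,3,4,5,6}; box has {2,3,4,5,6} → only 1 remains.

1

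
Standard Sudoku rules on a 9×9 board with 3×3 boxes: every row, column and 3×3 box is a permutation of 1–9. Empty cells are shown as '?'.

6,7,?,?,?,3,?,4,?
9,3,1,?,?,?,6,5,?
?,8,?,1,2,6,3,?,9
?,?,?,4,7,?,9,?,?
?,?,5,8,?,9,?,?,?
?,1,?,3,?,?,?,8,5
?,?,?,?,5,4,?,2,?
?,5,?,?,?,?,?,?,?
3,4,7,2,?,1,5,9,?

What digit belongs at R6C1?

7

R1C3 = 2 (sole candidate).
R2C4 = 7 (sole candidate).
R2C6 = 8 (sole candidate).
R2C9 = 2 (sole candidate).
R3C3 = 4 (sole candidate).
R3C8 = 7 (sole candidate).
R6C5 = 6 (sole candidate).
R6C6 = 2 (sole candidate).
R8C6 = 7 (sole candidate).
R9C5 = 8 (sole candidate).
R9C9 = 6 (sole candidate).
R1C5 = 9 (sole candidate).
R2C5 = 4 (sole candidate).
R3C1 = 5 (sole candidate).
R4C6 = 5 (sole candidate).
R5C5 = 1 (sole candidate).
R6C3 = 9 (sole candidate).
R8C5 = 3 (sole candidate).
R8C8 = 1 (sole candidate).
R1C4 = 5 (sole candidate).
R4C9 = 1 (hidden single in row 4).
R1C9 = 8 (sole candidate).
R8C9 = 4 (sole candidate).
R1C7 = 1 (sole candidate).
R8C7 = 8 (sole candidate).
R7C7 = 7 (sole candidate).
R7C9 = 3 (sole candidate).
R8C1 = 2 (sole candidate).
R8C3 = 6 (sole candidate).
R8C4 = 9 (sole candidate).
R4C1 = 8 (sole candidate).
R4C3 = 3 (sole candidate).
R4C8 = 6 (sole candidate).
R5C8 = 3 (sole candidate).
R5C9 = 7 (sole candidate).
R6C7 = 4 (sole candidate).
R7C1 = 1 (sole candidate).
R7C2 = 9 (sole candidate).
R7C3 = 8 (sole candidate).
R7C4 = 6 (sole candidate).
R4C2 = 2 (sole candidate).
R5C1 = 4 (sole candidate).
R5C2 = 6 (sole candidate).
R5C7 = 2 (sole candidate).
R6C1 = 7: row 6 has {1,2,3,4,5,6,8,9}; col 1 has {1,2,3,4,5,6,8,9}; box has {1,2,3,4,5,6,8,9} → only 7 remains.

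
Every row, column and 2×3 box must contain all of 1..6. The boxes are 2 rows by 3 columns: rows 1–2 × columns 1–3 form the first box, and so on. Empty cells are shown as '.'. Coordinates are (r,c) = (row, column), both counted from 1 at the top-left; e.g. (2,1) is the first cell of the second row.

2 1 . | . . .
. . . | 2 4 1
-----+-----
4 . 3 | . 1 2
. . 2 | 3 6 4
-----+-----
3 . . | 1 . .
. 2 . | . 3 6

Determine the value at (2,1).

(1,5) = 5: row 1 has {1,2}; col 5 has {1,3,4,6}; box has {1,2,4} → only 5 remains.
(1,6) = 3: row 1 has {1,2,5}; col 6 has {1,2,4,6}; box has {1,2,4,5} → only 3 remains.
(3,4) = 5: row 3 has {1,2,3,4}; col 4 has {1,2,3}; box has {1,2,3,4,6} → only 5 remains.
(4,2) = 5: row 4 has {2,3,4,6}; col 2 has {1,2}; box has {2,3,4} → only 5 remains.
(5,5) = 2: row 5 has {1,3}; col 5 has {1,3,4,5,6}; box has {1,3,6} → only 2 remains.
(5,6) = 5: row 5 has {1,2,3}; col 6 has {1,2,3,4,6}; box has {1,2,3,6} → only 5 remains.
(6,4) = 4: row 6 has {2,3,6}; col 4 has {1,2,3,5}; box has {1,2,3,5,6} → only 4 remains.
(1,4) = 6: row 1 has {1,2,3,5}; col 4 has {1,2,3,4,5}; box has {1,2,3,4,5} → only 6 remains.
(3,2) = 6: row 3 has {1,2,3,4,5}; col 2 has {1,2,5}; box has {2,3,4,5} → only 6 remains.
(4,1) = 1: row 4 has {2,3,4,5,6}; col 1 has {2,3,4}; box has {2,3,4,5,6} → only 1 remains.
(5,2) = 4: row 5 has {1,2,3,5}; col 2 has {1,2,5,6}; box has {2,3} → only 4 remains.
(5,3) = 6: row 5 has {1,2,3,4,5}; col 3 has {2,3}; box has {2,3,4} → only 6 remains.
(6,1) = 5: row 6 has {2,3,4,6}; col 1 has {1,2,3,4}; box has {2,3,4,6} → only 5 remains.
(6,3) = 1: row 6 has {2,3,4,5,6}; col 3 has {2,3,6}; box has {2,3,4,5,6} → only 1 remains.
(1,3) = 4: row 1 has {1,2,3,5,6}; col 3 has {1,2,3,6}; box has {1,2} → only 4 remains.
(2,1) = 6: row 2 has {1,2,4}; col 1 has {1,2,3,4,5}; box has {1,2,4} → only 6 remains.

6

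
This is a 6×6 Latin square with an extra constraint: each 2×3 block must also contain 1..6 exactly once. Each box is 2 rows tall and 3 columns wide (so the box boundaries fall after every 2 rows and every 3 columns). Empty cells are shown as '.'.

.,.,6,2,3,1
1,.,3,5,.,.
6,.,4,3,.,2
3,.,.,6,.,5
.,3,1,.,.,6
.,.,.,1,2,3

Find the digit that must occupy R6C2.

6

R2C6 = 4: row 2 has {1,3,5}; col 6 has {1,2,3,5,6}; box has {1,2,3,5} → only 4 remains.
R3C5 = 1: row 3 has {2,3,4,6}; col 5 has {2,3}; box has {2,3,5,6} → only 1 remains.
R4C3 = 2: row 4 has {3,5,6}; col 3 has {1,3,4,6}; box has {3,4,6} → only 2 remains.
R4C5 = 4: row 4 has {2,3,5,6}; col 5 has {1,2,3}; box has {1,2,3,5,6} → only 4 remains.
R5C4 = 4: row 5 has {1,3,6}; col 4 has {1,2,3,5,6}; box has {1,2,3,6} → only 4 remains.
R5C5 = 5: row 5 has {1,3,4,6}; col 5 has {1,2,3,4}; box has {1,2,3,4,6} → only 5 remains.
R6C3 = 5: row 6 has {1,2,3}; col 3 has {1,2,3,4,6}; box has {1,3} → only 5 remains.
R2C2 = 2: row 2 has {1,3,4,5}; col 2 has {3}; box has {1,3,6} → only 2 remains.
R2C5 = 6: row 2 has {1,2,3,4,5}; col 5 has {1,2,3,4,5}; box has {1,2,3,4,5} → only 6 remains.
R3C2 = 5: row 3 has {1,2,3,4,6}; col 2 has {2,3}; box has {2,3,4,6} → only 5 remains.
R4C2 = 1: row 4 has {2,3,4,5,6}; col 2 has {2,3,5}; box has {2,3,4,5,6} → only 1 remains.
R5C1 = 2: row 5 has {1,3,4,5,6}; col 1 has {1,3,6}; box has {1,3,5} → only 2 remains.
R6C1 = 4: row 6 has {1,2,3,5}; col 1 has {1,2,3,6}; box has {1,2,3,5} → only 4 remains.
R6C2 = 6: row 6 has {1,2,3,4,5}; col 2 has {1,2,3,5}; box has {1,2,3,4,5} → only 6 remains.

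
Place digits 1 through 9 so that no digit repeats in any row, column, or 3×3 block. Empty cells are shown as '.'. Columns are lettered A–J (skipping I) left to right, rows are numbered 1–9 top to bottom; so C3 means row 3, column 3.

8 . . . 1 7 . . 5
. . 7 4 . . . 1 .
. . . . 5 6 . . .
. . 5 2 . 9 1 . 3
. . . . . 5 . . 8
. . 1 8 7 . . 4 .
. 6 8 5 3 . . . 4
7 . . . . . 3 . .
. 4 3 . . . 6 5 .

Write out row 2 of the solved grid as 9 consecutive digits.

537428916

F6 = 3 (sole candidate).
B4 = 8 (hidden single in row 4).
H4 = 7 (hidden single in row 4).
D5 = 1 (hidden single in row 5).
B5 = 7 (hidden single in row 5).
A5 = 3 (hidden single in row 5).
B2 = 3: in row 2, 3 can only go here (every other open cell in that row sees a 3).
A2 = 5: in row 2, 5 can only go here (every other open cell in that row sees a 5).
J2 = 6: in row 2, 6 can only go here (every other open cell in that row sees a 6).
C1 = 6 (hidden single in row 1).
G1 = 4 (hidden single in row 1).
G6 = 5 (hidden single in row 6).
A6 = 6 (hidden single in row 6).
A4 = 4 (sole candidate).
E4 = 6 (sole candidate).
E5 = 4 (sole candidate).
C3 = 4 (hidden single in row 3).
H5 = 6 (hidden single in row 5).
G7 = 7 (hidden single in row 7).
J3 = 7 (hidden single in row 3).
F8 = 4 (hidden single in row 8).
B8 = 5 (hidden single in row 8).
D8 = 6 (hidden single in row 8).
J8 = 1 (hidden single in row 8).
D9 = 7 (hidden single in row 9).
B3 = 1 (hidden single in column 2).
H8 = 8 (hidden single in box 9).
G3 = 8 (hidden single in row 3).
Singles propagation stalls; G2 is still open with candidates {2,9}.
  Try G2 = 2: then box 2 has no cell left for 2 — contradiction.
So G2 = 9.
G5 = 2 (sole candidate).
J6 = 9 (sole candidate).
J9 = 2 (sole candidate).
C5 = 9 (sole candidate).
B6 = 2 (sole candidate).
H7 = 9 (sole candidate).
C8 = 2 (sole candidate).
E8 = 9 (sole candidate).
E9 = 8 (sole candidate).
F9 = 1 (sole candidate).
B1 = 9 (sole candidate).
D1 = 3 (sole candidate).
H1 = 2 (sole candidate).
E2 = 2: row 2 has {1,3,4,5,6,7,9}; col 5 has {1,3,4,5,6,7,8,9}; box has {1,3,4,5,6,7} → only 2 remains.
F2 = 8: row 2 has {1,2,3,4,5,6,7,9}; col 6 has {1,3,4,5,6,7,9}; box has {1,2,3,4,5,6,7} → only 8 remains.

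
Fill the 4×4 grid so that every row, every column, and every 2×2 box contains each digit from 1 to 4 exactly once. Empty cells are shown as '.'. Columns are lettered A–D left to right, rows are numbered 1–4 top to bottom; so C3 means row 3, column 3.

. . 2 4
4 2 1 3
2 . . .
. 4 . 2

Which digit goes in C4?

D3 = 1 (sole candidate).
C4 = 3: row 4 has {2,4}; col 3 has {1,2}; box has {1,2} → only 3 remains.

3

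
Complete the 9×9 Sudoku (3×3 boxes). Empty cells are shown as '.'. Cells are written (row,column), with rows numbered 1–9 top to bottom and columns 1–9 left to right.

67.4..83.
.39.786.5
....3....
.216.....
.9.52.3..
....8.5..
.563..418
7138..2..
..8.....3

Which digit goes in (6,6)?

(7,5) = 9: row 7 has {1,3,4,5,6,8}; col 5 has {2,3,7,8}; box has {3,8} → only 9 remains.
(9,2) = 4: row 9 has {3,8}; col 2 has {1,2,3,5,7,9}; box has {1,3,5,6,7,8} → only 4 remains.
(3,2) = 8: row 3 has {3}; col 2 has {1,2,3,4,5,7,9}; box has {3,6,7,9} → only 8 remains.
(4,5) = 4: row 4 has {1,2,6}; col 5 has {2,3,7,8,9}; box has {2,5,6,8} → only 4 remains.
(6,2) = 6: row 6 has {5,8}; col 2 has {1,2,3,4,5,7,8,9}; box has {1,2,9} → only 6 remains.
(7,1) = 2: row 7 has {1,3,4,5,6,8,9}; col 1 has {6,7}; box has {1,3,4,5,6,7,8} → only 2 remains.
(7,6) = 7: row 7 has {1,2,3,4,5,6,8,9}; col 6 has {8}; box has {3,8,9} → only 7 remains.
(9,1) = 9: row 9 has {3,4,8}; col 1 has {2,6,7}; box has {1,2,3,4,5,6,7,8} → only 9 remains.
(9,7) = 7: row 9 has {3,4,8,9}; col 7 has {2,3,4,5,6,8}; box has {1,2,3,4,8} → only 7 remains.
(4,7) = 9: row 4 has {1,2,4,6}; col 7 has {2,3,4,5,6,7,8}; box has {3,5} → only 9 remains.
(4,9) = 7: row 4 has {1,2,4,6,9}; col 9 has {3,5,8}; box has {3,5,9} → only 7 remains.
(5,6) = 1: row 5 has {2,3,5,9}; col 6 has {7,8}; box has {2,4,5,6,8} → only 1 remains.
(3,7) = 1: row 3 has {3,8}; col 7 has {2,3,4,5,6,7,8,9}; box has {3,5,6,8} → only 1 remains.
(4,6) = 3: row 4 has {1,2,4,6,7,9}; col 6 has {1,7,8}; box has {1,2,4,5,6,8} → only 3 remains.
(4,8) = 8: row 4 has {1,2,3,4,6,7,9}; col 8 has {1,3}; box has {3,5,7,9} → only 8 remains.
(6,6) = 9: row 6 has {5,6,8}; col 6 has {1,3,7,8}; box has {1,2,3,4,5,6,8} → only 9 remains.

9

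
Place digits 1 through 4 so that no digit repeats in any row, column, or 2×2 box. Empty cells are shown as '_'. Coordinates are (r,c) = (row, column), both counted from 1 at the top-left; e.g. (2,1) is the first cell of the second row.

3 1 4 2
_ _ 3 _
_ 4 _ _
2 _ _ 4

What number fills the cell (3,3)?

2

(2,1) = 4: row 2 has {3}; col 1 has {2,3}; box has {1,3} → only 4 remains.
(2,2) = 2: row 2 has {3,4}; col 2 has {1,4}; box has {1,3,4} → only 2 remains.
(2,4) = 1: row 2 has {2,3,4}; col 4 has {2,4}; box has {2,3,4} → only 1 remains.
(3,1) = 1: row 3 has {4}; col 1 has {2,3,4}; box has {2,4} → only 1 remains.
(3,3) = 2: row 3 has {1,4}; col 3 has {3,4}; box has {4} → only 2 remains.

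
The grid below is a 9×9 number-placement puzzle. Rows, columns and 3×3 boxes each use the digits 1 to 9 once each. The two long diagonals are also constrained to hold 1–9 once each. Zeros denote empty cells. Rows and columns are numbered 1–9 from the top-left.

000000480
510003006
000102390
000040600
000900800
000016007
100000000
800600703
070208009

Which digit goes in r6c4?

r2c7 = 2 (sole candidate).
r2c8 = 7 (sole candidate).
r3c9 = 5 (sole candidate).
r4c6 = 5 (sole candidate).
r5c5 = 2 (sole candidate).
r5c6 = 7 (sole candidate).
r6c4 = 8: row 6 has {1,6,7}; col 4 has {1,2,6,9}; box has {1,2,4,5,6,7,9}; anti-diagonal has {2,3,5,7} → only 8 remains.

8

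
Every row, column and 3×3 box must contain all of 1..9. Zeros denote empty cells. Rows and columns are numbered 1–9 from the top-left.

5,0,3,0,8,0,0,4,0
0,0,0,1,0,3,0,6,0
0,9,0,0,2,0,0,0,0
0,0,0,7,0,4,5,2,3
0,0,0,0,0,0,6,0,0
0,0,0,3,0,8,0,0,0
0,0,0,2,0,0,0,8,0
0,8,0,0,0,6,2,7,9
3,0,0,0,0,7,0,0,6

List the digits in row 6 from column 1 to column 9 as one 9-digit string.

r1c6 = 9: row 1 has {3,4,5,8}; col 6 has {3,4,6,7,8}; box has {1,2,3,8} → only 9 remains.
r3c6 = 5: row 3 has {2,9}; col 6 has {3,4,6,7,8,9}; box has {1,2,3,8,9} → only 5 remains.
r7c6 = 1: row 7 has {2,8}; col 6 has {3,4,5,6,7,8,9}; box has {2,6,7} → only 1 remains.
r1c4 = 6: row 1 has {3,4,5,8,9}; col 4 has {1,2,3,7}; box has {1,2,3,5,8,9} → only 6 remains.
r3c4 = 4: row 3 has {2,5,9}; col 4 has {1,2,3,6,7}; box has {1,2,3,5,6,8,9} → only 4 remains.
r5c6 = 2: row 5 has {6}; col 6 has {1,3,4,5,6,7,8,9}; box has {3,4,7,8} → only 2 remains.
r8c4 = 5: row 8 has {2,6,7,8,9}; col 4 has {1,2,3,4,6,7}; box has {1,2,6,7} → only 5 remains.
r2c5 = 7: row 2 has {1,3,6}; col 5 has {2,8}; box has {1,2,3,4,5,6,8,9} → only 7 remains.
r5c4 = 9: row 5 has {2,6}; col 4 has {1,2,3,4,5,6,7}; box has {2,3,4,7,8} → only 9 remains.
r5c8 = 1: row 5 has {2,6,9}; col 8 has {2,4,6,7,8}; box has {2,3,5,6} → only 1 remains.
r6c8 = 9: row 6 has {3,8}; col 8 has {1,2,4,6,7,8}; box has {1,2,3,5,6} → only 9 remains.
r9c4 = 8: row 9 has {3,6,7}; col 4 has {1,2,3,4,5,6,7,9}; box has {1,2,5,6,7} → only 8 remains.
r9c8 = 5: row 9 has {3,6,7,8}; col 8 has {1,2,4,6,7,8,9}; box has {2,6,7,8,9} → only 5 remains.
r3c8 = 3: row 3 has {2,4,5,9}; col 8 has {1,2,4,5,6,7,8,9}; box has {4,6} → only 3 remains.
r5c5 = 5: row 5 has {1,2,6,9}; col 5 has {2,7,8}; box has {2,3,4,7,8,9} → only 5 remains.
r7c9 = 4: row 7 has {1,2,8}; col 9 has {3,6,9}; box has {2,5,6,7,8,9} → only 4 remains.
r9c7 = 1: row 9 has {3,5,6,7,8}; col 7 has {2,5,6}; box has {2,4,5,6,7,8,9} → only 1 remains.
r1c7 = 7: row 1 has {3,4,5,6,8,9}; col 7 has {1,2,5,6}; box has {3,4,6} → only 7 remains.
r3c7 = 8: row 3 has {2,3,4,5,9}; col 7 has {1,2,5,6,7}; box has {3,4,6,7} → only 8 remains.
r3c9 = 1: row 3 has {2,3,4,5,8,9}; col 9 has {3,4,6,9}; box has {3,4,6,7,8} → only 1 remains.
r6c7 = 4: row 6 has {3,8,9}; col 7 has {1,2,5,6,7,8}; box has {1,2,3,5,6,9} → only 4 remains.
r6c9 = 7: row 6 has {3,4,8,9}; col 9 has {1,3,4,6,9}; box has {1,2,3,4,5,6,9} → only 7 remains.
r7c7 = 3: row 7 has {1,2,4,8}; col 7 has {1,2,4,5,6,7,8}; box has {1,2,4,5,6,7,8,9} → only 3 remains.
r1c9 = 2: row 1 has {3,4,5,6,7,8,9}; col 9 has {1,3,4,6,7,9}; box has {1,3,4,6,7,8} → only 2 remains.
r2c7 = 9: row 2 has {1,3,6,7}; col 7 has {1,2,3,4,5,6,7,8}; box has {1,2,3,4,6,7,8} → only 9 remains.
r2c9 = 5: row 2 has {1,3,6,7,9}; col 9 has {1,2,3,4,6,7,9}; box has {1,2,3,4,6,7,8,9} → only 5 remains.
r5c9 = 8: row 5 has {1,2,5,6,9}; col 9 has {1,2,3,4,5,6,7,9}; box has {1,2,3,4,5,6,7,9} → only 8 remains.
r7c5 = 9: row 7 has {1,2,3,4,8}; col 5 has {2,5,7,8}; box has {1,2,5,6,7,8} → only 9 remains.
r9c5 = 4: row 9 has {1,3,5,6,7,8}; col 5 has {2,5,7,8,9}; box has {1,2,5,6,7,8,9} → only 4 remains.
r1c2 = 1: row 1 has {2,3,4,5,6,7,8,9}; col 2 has {8,9}; box has {3,5,9} → only 1 remains.
r4c2 = 6: row 4 has {2,3,4,5,7}; col 2 has {1,8,9}; box has {} → only 6 remains.
r4c5 = 1: row 4 has {2,3,4,5,6,7}; col 5 has {2,4,5,7,8,9}; box has {2,3,4,5,7,8,9} → only 1 remains.
r6c5 = 6: row 6 has {3,4,7,8,9}; col 5 has {1,2,4,5,7,8,9}; box has {1,2,3,4,5,7,8,9} → only 6 remains.
r8c5 = 3: row 8 has {2,5,6,7,8,9}; col 5 has {1,2,4,5,6,7,8,9}; box has {1,2,4,5,6,7,8,9} → only 3 remains.
r9c2 = 2: row 9 has {1,3,4,5,6,7,8}; col 2 has {1,6,8,9}; box has {3,8} → only 2 remains.
r9c3 = 9: row 9 has {1,2,3,4,5,6,7,8}; col 3 has {3}; box has {2,3,8} → only 9 remains.
r2c2 = 4: row 2 has {1,3,5,6,7,9}; col 2 has {1,2,6,8,9}; box has {1,3,5,9} → only 4 remains.
r4c3 = 8: row 4 has {1,2,3,4,5,6,7}; col 3 has {3,9}; box has {6} → only 8 remains.
r6c2 = 5: row 6 has {3,4,6,7,8,9}; col 2 has {1,2,4,6,8,9}; box has {6,8} → only 5 remains.
r7c2 = 7: row 7 has {1,2,3,4,8,9}; col 2 has {1,2,4,5,6,8,9}; box has {2,3,8,9} → only 7 remains.
r2c3 = 2: row 2 has {1,3,4,5,6,7,9}; col 3 has {3,8,9}; box has {1,3,4,5,9} → only 2 remains.
r4c1 = 9: row 4 has {1,2,3,4,5,6,7,8}; col 1 has {3,5}; box has {5,6,8} → only 9 remains.
r5c2 = 3: row 5 has {1,2,5,6,8,9}; col 2 has {1,2,4,5,6,7,8,9}; box has {5,6,8,9} → only 3 remains.
r6c3 = 1: row 6 has {3,4,5,6,7,8,9}; col 3 has {2,3,8,9}; box has {3,5,6,8,9} → only 1 remains.
r7c1 = 6: row 7 has {1,2,3,4,7,8,9}; col 1 has {3,5,9}; box has {2,3,7,8,9} → only 6 remains.
r7c3 = 5: row 7 has {1,2,3,4,6,7,8,9}; col 3 has {1,2,3,8,9}; box has {2,3,6,7,8,9} → only 5 remains.
r8c3 = 4: row 8 has {2,3,5,6,7,8,9}; col 3 has {1,2,3,5,8,9}; box has {2,3,5,6,7,8,9} → only 4 remains.
r2c1 = 8: row 2 has {1,2,3,4,5,6,7,9}; col 1 has {3,5,6,9}; box has {1,2,3,4,5,9} → only 8 remains.
r3c1 = 7: row 3 has {1,2,3,4,5,8,9}; col 1 has {3,5,6,8,9}; box has {1,2,3,4,5,8,9} → only 7 remains.
r3c3 = 6: row 3 has {1,2,3,4,5,7,8,9}; col 3 has {1,2,3,4,5,8,9}; box has {1,2,3,4,5,7,8,9} → only 6 remains.
r5c1 = 4: row 5 has {1,2,3,5,6,8,9}; col 1 has {3,5,6,7,8,9}; box has {1,3,5,6,8,9} → only 4 remains.
r5c3 = 7: row 5 has {1,2,3,4,5,6,8,9}; col 3 has {1,2,3,4,5,6,8,9}; box has {1,3,4,5,6,8,9} → only 7 remains.
r6c1 = 2: row 6 has {1,3,4,5,6,7,8,9}; col 1 has {3,4,5,6,7,8,9}; box has {1,3,4,5,6,7,8,9} → only 2 remains.

251368497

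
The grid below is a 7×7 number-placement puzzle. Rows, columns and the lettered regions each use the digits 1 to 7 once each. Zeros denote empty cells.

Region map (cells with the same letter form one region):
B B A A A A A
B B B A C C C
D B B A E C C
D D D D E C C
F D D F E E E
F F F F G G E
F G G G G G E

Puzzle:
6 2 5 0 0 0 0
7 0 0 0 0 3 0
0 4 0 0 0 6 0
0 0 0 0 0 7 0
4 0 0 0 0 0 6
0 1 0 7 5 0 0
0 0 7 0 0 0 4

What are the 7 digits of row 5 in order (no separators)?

4723156

row 2, column 2 = 5 (sole candidate).
row 2, column 3 = 1 (sole candidate).
row 2, column 7 = 2 (sole candidate).
row 3, column 3 = 3 (sole candidate).
row 5, column 3 = 2: row 5 has {4,6}; col 3 has {1,3,5,7}; region has {} → only 2 remains.
row 6, column 3 = 6 (sole candidate).
row 6, column 7 = 3 (sole candidate).
row 2, column 5 = 4 (sole candidate).
row 4, column 3 = 4 (sole candidate).
row 6, column 1 = 2 (sole candidate).
row 6, column 6 = 4 (sole candidate).
row 1, column 6 = 1 (sole candidate).
row 1, column 7 = 7 (sole candidate).
row 2, column 4 = 6 (sole candidate).
row 3, column 4 = 2 (sole candidate).
row 5, column 6 = 5: row 5 has {2,4,6}; col 6 has {1,3,4,6,7}; region has {3,4,6} → only 5 remains.
row 7, column 6 = 2 (sole candidate).
row 1, column 5 = 3 (sole candidate).
row 5, column 4 = 3: row 5 has {2,4,5,6}; col 4 has {2,6,7}; region has {1,2,4,6,7} → only 3 remains.
row 7, column 1 = 5 (sole candidate).
row 7, column 4 = 1 (sole candidate).
row 7, column 5 = 6 (sole candidate).
row 1, column 4 = 4 (sole candidate).
row 3, column 1 = 1 (sole candidate).
row 3, column 5 = 7 (sole candidate).
row 3, column 7 = 5 (sole candidate).
row 4, column 1 = 3 (sole candidate).
row 4, column 2 = 6 (sole candidate).
row 4, column 4 = 5 (sole candidate).
row 4, column 7 = 1 (sole candidate).
row 5, column 2 = 7: row 5 has {2,3,4,5,6}; col 2 has {1,2,4,5,6}; region has {1,2,3,4,5,6} → only 7 remains.
row 5, column 5 = 1: row 5 has {2,3,4,5,6,7}; col 5 has {3,4,5,6,7}; region has {3,4,5,6,7} → only 1 remains.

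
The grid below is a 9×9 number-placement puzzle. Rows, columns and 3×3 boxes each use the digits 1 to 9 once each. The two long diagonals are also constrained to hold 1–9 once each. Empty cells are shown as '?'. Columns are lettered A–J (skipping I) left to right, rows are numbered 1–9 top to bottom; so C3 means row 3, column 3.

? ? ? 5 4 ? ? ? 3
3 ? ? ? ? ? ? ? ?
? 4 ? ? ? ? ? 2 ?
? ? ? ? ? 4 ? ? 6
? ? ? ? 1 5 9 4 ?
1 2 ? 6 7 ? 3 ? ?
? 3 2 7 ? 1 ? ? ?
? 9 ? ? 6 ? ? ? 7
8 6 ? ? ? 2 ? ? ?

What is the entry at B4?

5

A1 = 2 (hidden single in row 1).
C6 = 4 (hidden single in row 6).
F6 = 9 (hidden single in row 6).
G8 = 2 (hidden single in row 8).
E4 = 2 (hidden single in row 4).
D2 = 2 (hidden single in row 2).
J5 = 2 (hidden single in row 5).
C8 = 1 (hidden single in row 8).
C9 = 7 (hidden single in row 9).
B1 = 1 (hidden single in column 2).
D3 = 1 (hidden single in column 4).
D9 = 9 (hidden single in column 4).
D8 = 4 (hidden single in column 4).
A8 = 5 (sole candidate).
A7 = 4 (sole candidate).
J2 = 1 (hidden single in column 9).
G2 = 4 (hidden single in row 2).
J9 = 4 (hidden single in row 9).
B2 = 7 (hidden single in main diagonal).
H2 = 5 (sole candidate).
G3 = 7 (sole candidate).
B5 = 8 (sole candidate).
D5 = 3 (sole candidate).
H6 = 8 (sole candidate).
J6 = 5 (sole candidate).
H8 = 3 (sole candidate).
H9 = 1 (sole candidate).
B4 = 5: row 4 has {2,4,6}; col 2 has {1,2,3,4,6,7,8,9}; box has {1,2,4,8} → only 5 remains.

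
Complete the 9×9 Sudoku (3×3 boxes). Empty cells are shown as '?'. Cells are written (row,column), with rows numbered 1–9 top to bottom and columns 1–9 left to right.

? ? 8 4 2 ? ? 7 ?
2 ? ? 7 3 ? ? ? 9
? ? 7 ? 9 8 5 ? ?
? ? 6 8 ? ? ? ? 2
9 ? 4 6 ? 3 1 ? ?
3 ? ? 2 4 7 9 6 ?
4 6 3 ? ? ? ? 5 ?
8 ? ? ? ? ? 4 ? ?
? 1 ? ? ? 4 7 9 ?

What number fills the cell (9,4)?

3

(3,4) = 1: row 3 has {5,7,8,9}; col 4 has {2,4,6,7,8}; box has {2,3,4,7,8,9} → only 1 remains.
(4,7) = 3: row 4 has {2,6,8}; col 7 has {1,4,5,7,9}; box has {1,2,6,9} → only 3 remains.
(4,8) = 4: row 4 has {2,3,6,8}; col 8 has {5,6,7,9}; box has {1,2,3,6,9} → only 4 remains.
(5,5) = 5: row 5 has {1,3,4,6,9}; col 5 has {2,3,4,9}; box has {2,3,4,6,7,8} → only 5 remains.
(5,8) = 8: row 5 has {1,3,4,5,6,9}; col 8 has {4,5,6,7,9}; box has {1,2,3,4,6,9} → only 8 remains.
(5,9) = 7: row 5 has {1,3,4,5,6,8,9}; col 9 has {2,9}; box has {1,2,3,4,6,8,9} → only 7 remains.
(6,9) = 5: row 6 has {2,3,4,6,7,9}; col 9 has {2,7,9}; box has {1,2,3,4,6,7,8,9} → only 5 remains.
(7,4) = 9: row 7 has {3,4,5,6}; col 4 has {1,2,4,6,7,8}; box has {4} → only 9 remains.
(9,1) = 5: row 9 has {1,4,7,9}; col 1 has {2,3,4,8,9}; box has {1,3,4,6,8} → only 5 remains.
(9,3) = 2: row 9 has {1,4,5,7,9}; col 3 has {3,4,6,7,8}; box has {1,3,4,5,6,8} → only 2 remains.
(9,4) = 3: row 9 has {1,2,4,5,7,9}; col 4 has {1,2,4,6,7,8,9}; box has {4,9} → only 3 remains.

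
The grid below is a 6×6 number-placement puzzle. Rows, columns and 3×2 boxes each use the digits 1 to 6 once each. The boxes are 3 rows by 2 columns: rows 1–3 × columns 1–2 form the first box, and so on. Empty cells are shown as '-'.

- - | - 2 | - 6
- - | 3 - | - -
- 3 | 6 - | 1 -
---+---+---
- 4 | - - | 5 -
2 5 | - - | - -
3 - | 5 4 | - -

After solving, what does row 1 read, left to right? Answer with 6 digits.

r1c2 = 1: row 1 has {2,6}; col 2 has {3,4,5}; box has {3} → only 1 remains.
r1c3 = 4: row 1 has {1,2,6}; col 3 has {3,5,6}; box has {2,3,6} → only 4 remains.
r1c5 = 3: row 1 has {1,2,4,6}; col 5 has {1,5}; box has {1,6} → only 3 remains.
r3c4 = 5 (sole candidate).
r5c3 = 1 (sole candidate).
r6c2 = 6 (sole candidate).
r6c5 = 2 (sole candidate).
r6c6 = 1 (sole candidate).
r1c1 = 5: row 1 has {1,2,3,4,6}; col 1 has {2,3}; box has {1,3} → only 5 remains.

514236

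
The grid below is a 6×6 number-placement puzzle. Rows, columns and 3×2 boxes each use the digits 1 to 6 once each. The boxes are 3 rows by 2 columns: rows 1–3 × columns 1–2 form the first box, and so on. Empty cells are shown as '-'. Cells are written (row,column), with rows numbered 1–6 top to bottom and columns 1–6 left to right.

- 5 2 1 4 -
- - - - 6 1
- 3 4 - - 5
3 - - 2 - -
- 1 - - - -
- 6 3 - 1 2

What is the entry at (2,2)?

2

(1,1) = 6: row 1 has {1,2,4,5}; col 1 has {3}; box has {3,5} → only 6 remains.
(1,6) = 3: row 1 has {1,2,4,5,6}; col 6 has {1,2,5}; box has {1,4,5,6} → only 3 remains.
(2,3) = 5: row 2 has {1,6}; col 3 has {2,3,4}; box has {1,2,4} → only 5 remains.
(2,4) = 3: row 2 has {1,5,6}; col 4 has {1,2}; box has {1,2,4,5} → only 3 remains.
(3,4) = 6: row 3 has {3,4,5}; col 4 has {1,2,3}; box has {1,2,3,4,5} → only 6 remains.
(3,5) = 2: row 3 has {3,4,5,6}; col 5 has {1,4,6}; box has {1,3,4,5,6} → only 2 remains.
(4,2) = 4: row 4 has {2,3}; col 2 has {1,3,5,6}; box has {1,3,6} → only 4 remains.
(4,5) = 5: row 4 has {2,3,4}; col 5 has {1,2,4,6}; box has {1,2} → only 5 remains.
(4,6) = 6: row 4 has {2,3,4,5}; col 6 has {1,2,3,5}; box has {1,2,5} → only 6 remains.
(5,3) = 6: row 5 has {1}; col 3 has {2,3,4,5}; box has {2,3} → only 6 remains.
(5,5) = 3: row 5 has {1,6}; col 5 has {1,2,4,5,6}; box has {1,2,5,6} → only 3 remains.
(5,6) = 4: row 5 has {1,3,6}; col 6 has {1,2,3,5,6}; box has {1,2,3,5,6} → only 4 remains.
(6,1) = 5: row 6 has {1,2,3,6}; col 1 has {3,6}; box has {1,3,4,6} → only 5 remains.
(6,4) = 4: row 6 has {1,2,3,5,6}; col 4 has {1,2,3,6}; box has {2,3,6} → only 4 remains.
(2,2) = 2: row 2 has {1,3,5,6}; col 2 has {1,3,4,5,6}; box has {3,5,6} → only 2 remains.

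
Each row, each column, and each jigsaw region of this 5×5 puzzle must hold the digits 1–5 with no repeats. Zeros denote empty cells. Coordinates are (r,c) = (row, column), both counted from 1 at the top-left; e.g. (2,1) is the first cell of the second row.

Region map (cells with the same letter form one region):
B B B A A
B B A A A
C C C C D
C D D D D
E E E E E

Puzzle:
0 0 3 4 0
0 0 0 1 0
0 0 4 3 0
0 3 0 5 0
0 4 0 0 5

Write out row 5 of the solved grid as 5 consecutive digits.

34125

(1,5) = 2 (sole candidate).
(2,3) = 5 (sole candidate).
(2,5) = 3 (sole candidate).
(3,5) = 1 (sole candidate).
(4,3) = 2 (sole candidate).
(4,5) = 4 (sole candidate).
(5,3) = 1: row 5 has {4,5}; col 3 has {2,3,4,5}; region has {4,5} → only 1 remains.
(5,4) = 2: row 5 has {1,4,5}; col 4 has {1,3,4,5}; region has {1,4,5} → only 2 remains.
(2,2) = 2 (sole candidate).
(3,2) = 5 (sole candidate).
(4,1) = 1 (sole candidate).
(5,1) = 3: row 5 has {1,2,4,5}; col 1 has {1}; region has {1,2,4,5} → only 3 remains.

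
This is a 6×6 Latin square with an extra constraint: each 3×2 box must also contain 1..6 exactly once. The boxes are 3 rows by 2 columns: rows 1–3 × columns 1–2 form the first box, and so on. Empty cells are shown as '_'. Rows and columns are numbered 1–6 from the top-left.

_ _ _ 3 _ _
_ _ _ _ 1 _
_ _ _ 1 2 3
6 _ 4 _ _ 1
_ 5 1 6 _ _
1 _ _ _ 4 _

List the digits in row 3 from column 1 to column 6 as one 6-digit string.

546123

row 5, column 5 = 3: row 5 has {1,5,6}; col 5 has {1,2,4}; box has {1,4} → only 3 remains.
row 5, column 6 = 2: row 5 has {1,3,5,6}; col 6 has {1,3}; box has {1,3,4} → only 2 remains.
row 4, column 5 = 5: row 4 has {1,4,6}; col 5 has {1,2,3,4}; box has {1,2,3,4} → only 5 remains.
row 5, column 1 = 4: row 5 has {1,2,3,5,6}; col 1 has {1,6}; box has {1,5,6} → only 4 remains.
row 6, column 6 = 6: row 6 has {1,4}; col 6 has {1,2,3}; box has {1,2,3,4,5} → only 6 remains.
row 1, column 5 = 6: row 1 has {3}; col 5 has {1,2,3,4,5}; box has {1,2,3} → only 6 remains.
row 3, column 1 = 5: row 3 has {1,2,3}; col 1 has {1,4,6}; box has {} → only 5 remains.
row 3, column 3 = 6: row 3 has {1,2,3,5}; col 3 has {1,4}; box has {1,3} → only 6 remains.
row 4, column 4 = 2: row 4 has {1,4,5,6}; col 4 has {1,3,6}; box has {1,4,6} → only 2 remains.
row 6, column 4 = 5: row 6 has {1,4,6}; col 4 has {1,2,3,6}; box has {1,2,4,6} → only 5 remains.
row 1, column 1 = 2: row 1 has {3,6}; col 1 has {1,4,5,6}; box has {5} → only 2 remains.
row 1, column 3 = 5: row 1 has {2,3,6}; col 3 has {1,4,6}; box has {1,3,6} → only 5 remains.
row 1, column 6 = 4: row 1 has {2,3,5,6}; col 6 has {1,2,3,6}; box has {1,2,3,6} → only 4 remains.
row 2, column 1 = 3: row 2 has {1}; col 1 has {1,2,4,5,6}; box has {2,5} → only 3 remains.
row 2, column 3 = 2: row 2 has {1,3}; col 3 has {1,4,5,6}; box has {1,3,5,6} → only 2 remains.
row 2, column 4 = 4: row 2 has {1,2,3}; col 4 has {1,2,3,5,6}; box has {1,2,3,5,6} → only 4 remains.
row 2, column 6 = 5: row 2 has {1,2,3,4}; col 6 has {1,2,3,4,6}; box has {1,2,3,4,6} → only 5 remains.
row 3, column 2 = 4: row 3 has {1,2,3,5,6}; col 2 has {5}; box has {2,3,5} → only 4 remains.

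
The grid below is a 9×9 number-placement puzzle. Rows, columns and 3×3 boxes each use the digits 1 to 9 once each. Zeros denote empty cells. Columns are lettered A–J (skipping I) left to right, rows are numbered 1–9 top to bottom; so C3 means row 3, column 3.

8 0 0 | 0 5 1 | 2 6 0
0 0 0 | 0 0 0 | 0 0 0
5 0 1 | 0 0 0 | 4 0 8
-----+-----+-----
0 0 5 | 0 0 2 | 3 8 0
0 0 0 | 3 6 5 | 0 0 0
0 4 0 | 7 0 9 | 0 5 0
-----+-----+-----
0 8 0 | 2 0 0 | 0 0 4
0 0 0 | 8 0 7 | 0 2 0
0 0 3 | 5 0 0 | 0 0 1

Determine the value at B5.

H5 = 4: in row 5, 4 can only go here (every other open cell in that row sees a 4).
C5 = 8: in row 5, 8 can only go here (every other open cell in that row sees an 8).
A6 = 3: in row 6, 3 can only go here (every other open cell in that row sees a 3).
E6 = 8: in row 6, 8 can only go here (every other open cell in that row sees an 8).
F2 = 8: in row 2, 8 can only go here (every other open cell in that row sees an 8).
G6 = 1: in row 6, 1 can only go here (every other open cell in that row sees a 1).
H2 = 1: in row 2, 1 can only go here (every other open cell in that row sees a 1).
G7 = 5: in row 7, 5 can only go here (every other open cell in that row sees a 5).
J2 = 5: in row 2, 5 can only go here (every other open cell in that row sees a 5).
B8 = 5: in row 8, 5 can only go here (every other open cell in that row sees a 5).
G9 = 8: in row 9, 8 can only go here (every other open cell in that row sees an 8).
D4 = 1: in column 4, 1 can only go here (every other open cell in that column sees a 1).
E4 = 4: row 4 has {1,2,3,5,8}; col 5 has {5,6,8}; box has {1,2,3,5,6,7,8,9} → only 4 remains.
E9 = 9: row 9 has {1,3,5,8}; col 5 has {4,5,6,8}; box has {2,5,7,8} → only 9 remains.
H9 = 7: row 9 has {1,3,5,8,9}; col 8 has {1,2,4,5,6,8}; box has {1,2,4,5,8} → only 7 remains.
B5 = 1: in column 2, 1 can only go here (every other open cell in that column sees a 1).

1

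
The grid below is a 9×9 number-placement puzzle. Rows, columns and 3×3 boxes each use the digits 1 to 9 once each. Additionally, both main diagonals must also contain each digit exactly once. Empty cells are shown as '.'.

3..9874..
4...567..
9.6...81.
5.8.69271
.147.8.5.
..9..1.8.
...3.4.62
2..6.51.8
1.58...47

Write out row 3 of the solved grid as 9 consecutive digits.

row 1, column 8 = 2: row 1 has {3,4,7,8,9}; col 8 has {1,4,5,6,7,8}; box has {1,4,7,8} → only 2 remains.
row 2, column 8 = 3: row 2 has {4,5,6,7}; col 8 has {1,2,4,5,6,7,8}; box has {1,2,4,7,8}; anti-diagonal has {1,8,9} → only 3 remains.
row 2, column 9 = 9: row 2 has {3,4,5,6,7}; col 9 has {1,2,7,8}; box has {1,2,3,4,7,8} → only 9 remains.
row 3, column 9 = 5: row 3 has {1,6,8,9}; col 9 has {1,2,7,8,9}; box has {1,2,3,4,7,8,9} → only 5 remains.
row 4, column 2 = 3: row 4 has {1,2,5,6,7,8,9}; col 2 has {1}; box has {1,4,5,8,9} → only 3 remains.
row 4, column 4 = 4: row 4 has {1,2,3,5,6,7,8,9}; col 4 has {3,6,7,8,9}; box has {1,6,7,8,9}; main diagonal has {1,3,6,7} → only 4 remains.
row 5, column 1 = 6: row 5 has {1,4,5,7,8}; col 1 has {1,2,3,4,5,9}; box has {1,3,4,5,8,9} → only 6 remains.
row 5, column 5 = 2: row 5 has {1,4,5,6,7,8}; col 5 has {5,6,8}; box has {1,4,6,7,8,9}; main diagonal has {1,3,4,6,7}; anti-diagonal has {1,3,8,9} → only 2 remains.
row 5, column 9 = 3: row 5 has {1,2,4,5,6,7,8}; col 9 has {1,2,5,7,8,9}; box has {1,2,5,7,8} → only 3 remains.
row 6, column 1 = 7: row 6 has {1,8,9}; col 1 has {1,2,3,4,5,6,9}; box has {1,3,4,5,6,8,9} → only 7 remains.
row 6, column 2 = 2: row 6 has {1,7,8,9}; col 2 has {1,3}; box has {1,3,4,5,6,7,8,9} → only 2 remains.
row 6, column 4 = 5: row 6 has {1,2,7,8,9}; col 4 has {3,4,6,7,8,9}; box has {1,2,4,6,7,8,9}; anti-diagonal has {1,2,3,8,9} → only 5 remains.
row 6, column 5 = 3: row 6 has {1,2,5,7,8,9}; col 5 has {2,5,6,8}; box has {1,2,4,5,6,7,8,9} → only 3 remains.
row 6, column 7 = 6: row 6 has {1,2,3,5,7,8,9}; col 7 has {1,2,4,7,8}; box has {1,2,3,5,7,8} → only 6 remains.
row 6, column 9 = 4: row 6 has {1,2,3,5,6,7,8,9}; col 9 has {1,2,3,5,7,8,9}; box has {1,2,3,5,6,7,8} → only 4 remains.
row 7, column 1 = 8: row 7 has {2,3,4,6}; col 1 has {1,2,3,4,5,6,7,9}; box has {1,2,5} → only 8 remains.
row 7, column 3 = 7: row 7 has {2,3,4,6,8}; col 3 has {4,5,6,8,9}; box has {1,2,5,8}; anti-diagonal has {1,2,3,5,8,9} → only 7 remains.
row 8, column 2 = 4: row 8 has {1,2,5,6,8}; col 2 has {1,2,3}; box has {1,2,5,7,8}; anti-diagonal has {1,2,3,5,7,8,9} → only 4 remains.
row 8, column 3 = 3: row 8 has {1,2,4,5,6,8}; col 3 has {4,5,6,7,8,9}; box has {1,2,4,5,7,8} → only 3 remains.
row 8, column 8 = 9: row 8 has {1,2,3,4,5,6,8}; col 8 has {1,2,3,4,5,6,7,8}; box has {1,2,4,6,7,8}; main diagonal has {1,2,3,4,6,7} → only 9 remains.
row 9, column 5 = 9: row 9 has {1,4,5,7,8}; col 5 has {2,3,5,6,8}; box has {3,4,5,6,8} → only 9 remains.
row 9, column 6 = 2: row 9 has {1,4,5,7,8,9}; col 6 has {1,4,5,6,7,8,9}; box has {3,4,5,6,8,9} → only 2 remains.
row 9, column 7 = 3: row 9 has {1,2,4,5,7,8,9}; col 7 has {1,2,4,6,7,8}; box has {1,2,4,6,7,8,9} → only 3 remains.
row 1, column 2 = 5: row 1 has {2,3,4,7,8,9}; col 2 has {1,2,3,4}; box has {3,4,6,9} → only 5 remains.
row 1, column 3 = 1: row 1 has {2,3,4,5,7,8,9}; col 3 has {3,4,5,6,7,8,9}; box has {3,4,5,6,9} → only 1 remains.
row 1, column 9 = 6: row 1 has {1,2,3,4,5,7,8,9}; col 9 has {1,2,3,4,5,7,8,9}; box has {1,2,3,4,5,7,8,9}; anti-diagonal has {1,2,3,4,5,7,8,9} → only 6 remains.
row 2, column 2 = 8: row 2 has {3,4,5,6,7,9}; col 2 has {1,2,3,4,5}; box has {1,3,4,5,6,9}; main diagonal has {1,2,3,4,6,7,9} → only 8 remains.
row 2, column 3 = 2: row 2 has {3,4,5,6,7,8,9}; col 3 has {1,3,4,5,6,7,8,9}; box has {1,3,4,5,6,8,9} → only 2 remains.
row 2, column 4 = 1: row 2 has {2,3,4,5,6,7,8,9}; col 4 has {3,4,5,6,7,8,9}; box has {5,6,7,8,9} → only 1 remains.
row 3, column 2 = 7: row 3 has {1,5,6,8,9}; col 2 has {1,2,3,4,5,8}; box has {1,2,3,4,5,6,8,9} → only 7 remains.
row 3, column 4 = 2: row 3 has {1,5,6,7,8,9}; col 4 has {1,3,4,5,6,7,8,9}; box has {1,5,6,7,8,9} → only 2 remains.
row 3, column 5 = 4: row 3 has {1,2,5,6,7,8,9}; col 5 has {2,3,5,6,8,9}; box has {1,2,5,6,7,8,9} → only 4 remains.
row 3, column 6 = 3: row 3 has {1,2,4,5,6,7,8,9}; col 6 has {1,2,4,5,6,7,8,9}; box has {1,2,4,5,6,7,8,9} → only 3 remains.

976243815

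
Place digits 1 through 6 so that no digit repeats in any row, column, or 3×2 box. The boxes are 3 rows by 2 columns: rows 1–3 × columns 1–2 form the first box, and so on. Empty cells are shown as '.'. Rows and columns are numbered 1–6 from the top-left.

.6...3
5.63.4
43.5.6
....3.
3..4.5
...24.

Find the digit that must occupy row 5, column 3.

row 1, column 4 = 1: row 1 has {3,6}; col 4 has {2,3,4,5}; box has {3,5,6} → only 1 remains.
row 3, column 3 = 2: row 3 has {3,4,5,6}; col 3 has {6}; box has {1,3,5,6} → only 2 remains.
row 3, column 5 = 1: row 3 has {2,3,4,5,6}; col 5 has {3,4}; box has {3,4,6} → only 1 remains.
row 4, column 4 = 6: row 4 has {3}; col 4 has {1,2,3,4,5}; box has {2,4} → only 6 remains.
row 5, column 3 = 1: row 5 has {3,4,5}; col 3 has {2,6}; box has {2,4,6} → only 1 remains.

1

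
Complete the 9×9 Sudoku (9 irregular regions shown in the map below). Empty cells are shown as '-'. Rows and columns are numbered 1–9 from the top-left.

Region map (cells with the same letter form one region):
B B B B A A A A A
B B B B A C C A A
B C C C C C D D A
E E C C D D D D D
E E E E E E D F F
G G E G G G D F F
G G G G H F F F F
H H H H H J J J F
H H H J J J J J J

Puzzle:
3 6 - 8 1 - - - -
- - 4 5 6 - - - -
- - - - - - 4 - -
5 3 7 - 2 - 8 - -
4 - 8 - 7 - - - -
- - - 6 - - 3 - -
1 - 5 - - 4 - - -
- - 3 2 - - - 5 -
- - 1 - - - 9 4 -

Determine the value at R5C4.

R1C9 = 4 (hidden single in row 1).
R4C4 = 4 (hidden single in row 4).
R6C9 = 5 (hidden single in row 6).
R5C7 = 5 (hidden single in row 5).
R1C6 = 5 (hidden single in row 1).
R6C8 = 1 (hidden single in row 6).
R9C2 = 5 (hidden single in row 9).
R3C5 = 5 (hidden single in row 3).
R3C3 = 6 (hidden single in column 3).
R9C5 = 3 (hidden single in column 5).
R9C4 = 7 (sole candidate).
R6C6 = 7 (hidden single in column 6).
R4C9 = 1 (hidden single in column 9).
R2C2 = 1 (hidden single in region B).
R2C7 = 2 (sole candidate).
R1C7 = 7 (sole candidate).
R7C7 = 6 (sole candidate).
R8C7 = 1 (sole candidate).
R2C1 = 7 (hidden single in row 2).
R3C8 = 7 (hidden single in row 3).
R5C6 = 6 (hidden single in row 5).
R4C6 = 9 (sole candidate).
R4C8 = 6 (sole candidate).
R8C6 = 8 (sole candidate).
R9C6 = 2 (sole candidate).
R9C9 = 6 (sole candidate).
R2C6 = 3 (sole candidate).
R3C6 = 1 (sole candidate).
R9C1 = 8 (sole candidate).
R3C4 = 9 (sole candidate).
R5C4 = 1: row 5 has {4,5,6,7,8}; col 4 has {2,4,5,6,7,8,9}; region has {3,4,5,6,7,8} → only 1 remains.

1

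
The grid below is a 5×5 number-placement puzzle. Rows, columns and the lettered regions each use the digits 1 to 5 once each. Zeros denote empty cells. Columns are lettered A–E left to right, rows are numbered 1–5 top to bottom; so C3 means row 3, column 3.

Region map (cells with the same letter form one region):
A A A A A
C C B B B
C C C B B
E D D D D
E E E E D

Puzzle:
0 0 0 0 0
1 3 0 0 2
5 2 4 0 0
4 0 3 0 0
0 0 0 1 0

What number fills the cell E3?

C2 = 5: row 2 has {1,2,3}; col 3 has {3,4}; region has {2} → only 5 remains.
D2 = 4: row 2 has {1,2,3,5}; col 4 has {1}; region has {2,5} → only 4 remains.
D3 = 3: row 3 has {2,4,5}; col 4 has {1,4}; region has {2,4,5} → only 3 remains.
E3 = 1: row 3 has {2,3,4,5}; col 5 has {2}; region has {2,3,4,5} → only 1 remains.

1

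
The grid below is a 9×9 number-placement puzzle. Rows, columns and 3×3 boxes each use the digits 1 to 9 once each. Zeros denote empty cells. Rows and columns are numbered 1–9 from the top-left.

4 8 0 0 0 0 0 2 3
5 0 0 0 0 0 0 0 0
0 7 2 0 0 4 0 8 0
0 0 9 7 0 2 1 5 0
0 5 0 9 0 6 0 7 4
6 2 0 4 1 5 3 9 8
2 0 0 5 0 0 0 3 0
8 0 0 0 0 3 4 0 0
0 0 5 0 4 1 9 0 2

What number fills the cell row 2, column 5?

2

row 4, column 1 = 3 (sole candidate).
row 4, column 2 = 4 (sole candidate).
row 4, column 5 = 8 (sole candidate).
row 4, column 9 = 6 (sole candidate).
row 5, column 1 = 1 (sole candidate).
row 5, column 3 = 8 (sole candidate).
row 5, column 5 = 3 (sole candidate).
row 5, column 7 = 2 (sole candidate).
row 6, column 3 = 7 (sole candidate).
row 9, column 1 = 7 (sole candidate).
row 9, column 8 = 6 (sole candidate).
row 3, column 1 = 9 (sole candidate).
row 8, column 8 = 1 (sole candidate).
row 9, column 2 = 3 (sole candidate).
row 9, column 4 = 8 (sole candidate).
row 2, column 8 = 4 (sole candidate).
row 7, column 9 = 7 (sole candidate).
row 8, column 3 = 6 (sole candidate).
row 8, column 4 = 2 (sole candidate).
row 8, column 9 = 5 (sole candidate).
row 1, column 3 = 1 (sole candidate).
row 1, column 4 = 6 (sole candidate).
row 2, column 2 = 6 (sole candidate).
row 2, column 3 = 3 (sole candidate).
row 2, column 4 = 1 (sole candidate).
row 2, column 7 = 7 (sole candidate).
row 2, column 9 = 9 (sole candidate).
row 3, column 4 = 3 (sole candidate).
row 3, column 5 = 5 (sole candidate).
row 3, column 7 = 6 (sole candidate).
row 3, column 9 = 1 (sole candidate).
row 7, column 3 = 4 (sole candidate).
row 7, column 6 = 9 (sole candidate).
row 7, column 7 = 8 (sole candidate).
row 8, column 2 = 9 (sole candidate).
row 8, column 5 = 7 (sole candidate).
row 1, column 5 = 9 (sole candidate).
row 1, column 6 = 7 (sole candidate).
row 1, column 7 = 5 (sole candidate).
row 2, column 5 = 2: row 2 has {1,3,4,5,6,7,9}; col 5 has {1,3,4,5,7,8,9}; box has {1,3,4,5,6,7,9} → only 2 remains.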